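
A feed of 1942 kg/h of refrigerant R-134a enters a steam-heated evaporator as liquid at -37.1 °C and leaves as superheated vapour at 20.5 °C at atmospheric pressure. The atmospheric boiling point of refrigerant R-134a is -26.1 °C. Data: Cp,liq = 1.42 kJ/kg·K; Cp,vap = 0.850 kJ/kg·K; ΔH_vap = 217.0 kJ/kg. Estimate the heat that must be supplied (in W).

Q = 147000 W

liquid -37.1→-26.1 °C: 15.62 kJ/kg
vaporisation at -26.1 °C: 217 kJ/kg
vapour -26.1→20.5 °C: 39.61 kJ/kg
Δh = 15.62 + 217 + 39.61 = 272.23 kJ/kg
Q = ṁ·Δh = 1942 kg/h × 272.23 kJ/kg = 528670 kJ/h
|Q| = 146.85 kW = 146850 W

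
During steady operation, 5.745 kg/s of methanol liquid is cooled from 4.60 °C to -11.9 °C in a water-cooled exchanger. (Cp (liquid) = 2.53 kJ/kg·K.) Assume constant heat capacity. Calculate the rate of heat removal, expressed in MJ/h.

Q = ṁ·Cp·ΔT = 5.745 × 2.53 × (-11.9 − 4.60) = -239.83 kJ/s
Cooling duty = 863.37 MJ/h

Q_c = 863 MJ/h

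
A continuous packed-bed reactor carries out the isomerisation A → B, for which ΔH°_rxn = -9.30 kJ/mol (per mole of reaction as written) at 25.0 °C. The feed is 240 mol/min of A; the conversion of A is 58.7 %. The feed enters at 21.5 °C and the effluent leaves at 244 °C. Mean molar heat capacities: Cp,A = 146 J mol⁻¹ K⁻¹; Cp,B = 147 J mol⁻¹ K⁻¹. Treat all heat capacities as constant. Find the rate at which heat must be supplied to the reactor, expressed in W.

Extent of reaction ξ = 0.587 × 240 = 140.88 mol/min
Reaction term: ξ·ΔH°_rxn = 140.88 × -9.30 = -1310.2 kJ/min
Sensible, feed 21.5→25 °C: 122.64 kJ/min
Outlet flows (mol/min): A 99.12, B 140.88
Sensible, products 25→244 °C: 7704.6 kJ/min
Q = ΔH = 6517.1 kJ/min = 108.62 kW
Heat supplied = 108620 W

Q_in = 109000 W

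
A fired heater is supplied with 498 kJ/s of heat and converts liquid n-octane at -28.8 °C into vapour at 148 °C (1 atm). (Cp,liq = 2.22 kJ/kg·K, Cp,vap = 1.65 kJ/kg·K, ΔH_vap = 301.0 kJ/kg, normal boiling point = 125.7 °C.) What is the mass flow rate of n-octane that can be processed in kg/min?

Δh = 2.22×(125.7−-28.8) + 301.0 + 1.65×(148−125.7) = 680.78 kJ/kg
Q = 498 kJ/s = 498 kJ/s = 29880 kJ/min
ṁ = Q/Δh = 29880 / 680.78 = 43.891 kg/min

ṁ = 43.9 kg/min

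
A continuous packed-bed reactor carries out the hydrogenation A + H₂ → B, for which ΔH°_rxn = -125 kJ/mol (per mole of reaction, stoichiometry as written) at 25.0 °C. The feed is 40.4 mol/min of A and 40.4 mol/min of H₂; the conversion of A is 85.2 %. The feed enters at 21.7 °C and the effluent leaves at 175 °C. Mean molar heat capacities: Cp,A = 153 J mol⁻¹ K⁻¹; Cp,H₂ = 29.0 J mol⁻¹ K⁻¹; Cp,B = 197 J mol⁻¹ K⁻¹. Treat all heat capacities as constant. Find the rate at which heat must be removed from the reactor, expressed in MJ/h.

Extent of reaction ξ = 0.852 × 40.4 = 34.421 mol/min
Reaction term: ξ·ΔH°_rxn = 34.421 × -125 = -4302.6 kJ/min
Sensible, feed 21.7→25 °C: 24.264 kJ/min
Outlet flows (mol/min): A 5.9792, H₂ 5.9792, B 34.421
Sensible, products 25→175 °C: 1180.4 kJ/min
Q = ΔH = -3098 kJ/min = -51.633 kW
Heat removed = 185.88 MJ/h

Q_out = 186 MJ/h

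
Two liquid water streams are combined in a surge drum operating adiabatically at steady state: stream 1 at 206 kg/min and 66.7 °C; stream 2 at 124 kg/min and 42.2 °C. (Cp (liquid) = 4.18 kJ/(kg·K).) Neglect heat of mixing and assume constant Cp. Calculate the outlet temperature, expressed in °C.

No heat crosses the boundary, so H_out = H_in.
T_out = Σ ṁᵢCp,ᵢTᵢ / Σ ṁᵢCp,ᵢ
      = 79307 / 1379.4 = 57.494 °C

T_out = 57.5 °C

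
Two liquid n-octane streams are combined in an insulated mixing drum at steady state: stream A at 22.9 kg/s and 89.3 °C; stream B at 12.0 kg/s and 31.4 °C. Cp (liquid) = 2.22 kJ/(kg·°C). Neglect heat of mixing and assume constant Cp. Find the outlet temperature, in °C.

No heat crosses the boundary, so H_out = H_in.
T_out = Σ ṁᵢCp,ᵢTᵢ / Σ ṁᵢCp,ᵢ
      = 5376.3 / 77.478 = 69.392 °C

T_out = 69.4 °C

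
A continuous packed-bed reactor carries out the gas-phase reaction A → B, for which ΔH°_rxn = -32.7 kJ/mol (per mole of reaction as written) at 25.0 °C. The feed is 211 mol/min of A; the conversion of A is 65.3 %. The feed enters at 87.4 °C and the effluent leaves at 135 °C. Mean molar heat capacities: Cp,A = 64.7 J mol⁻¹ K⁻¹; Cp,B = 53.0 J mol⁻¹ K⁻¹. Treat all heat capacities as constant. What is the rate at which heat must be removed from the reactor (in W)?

Q_out = 67200 W

Extent of reaction ξ = 0.653 × 211 = 137.78 mol/min
Reaction term: ξ·ΔH°_rxn = 137.78 × -32.7 = -4505.5 kJ/min
Sensible, feed 87.4→25 °C: -851.87 kJ/min
Outlet flows (mol/min): A 73.217, B 137.78
Sensible, products 25→135 °C: 1324.4 kJ/min
Q = ΔH = -4033 kJ/min = -67.217 kW
Heat removed = 67217 W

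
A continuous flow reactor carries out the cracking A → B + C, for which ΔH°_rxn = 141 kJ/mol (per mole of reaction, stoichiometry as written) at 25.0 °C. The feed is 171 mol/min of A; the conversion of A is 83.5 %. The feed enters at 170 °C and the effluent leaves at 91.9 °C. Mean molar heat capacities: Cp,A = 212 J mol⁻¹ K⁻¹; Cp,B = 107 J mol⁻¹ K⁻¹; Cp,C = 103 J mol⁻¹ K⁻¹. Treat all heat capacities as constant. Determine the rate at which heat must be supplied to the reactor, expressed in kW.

Extent of reaction ξ = 0.835 × 171 = 142.78 mol/min
Reaction term: ξ·ΔH°_rxn = 142.78 × 141 = 20133 kJ/min
Sensible, feed 170→25 °C: -5256.5 kJ/min
Outlet flows (mol/min): A 28.215, B 142.78, C 142.78
Sensible, products 25→91.9 °C: 2406.2 kJ/min
Q = ΔH = 17282 kJ/min = 288.04 kW
Heat supplied = 288.04 kW

Q_in = 288 kW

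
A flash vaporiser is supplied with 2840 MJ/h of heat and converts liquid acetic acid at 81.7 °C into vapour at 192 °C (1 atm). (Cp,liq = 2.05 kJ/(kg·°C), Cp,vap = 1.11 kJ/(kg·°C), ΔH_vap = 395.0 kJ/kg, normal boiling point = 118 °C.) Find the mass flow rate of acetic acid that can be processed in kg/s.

Δh = 2.05×(118−81.7) + 395.0 + 1.11×(192−118) = 551.55 kJ/kg
Q = 2840 MJ/h = 788.89 kJ/s = 788.89 kJ/s
ṁ = Q/Δh = 788.89 / 551.55 = 1.4303 kg/s

ṁ = 1.43 kg/s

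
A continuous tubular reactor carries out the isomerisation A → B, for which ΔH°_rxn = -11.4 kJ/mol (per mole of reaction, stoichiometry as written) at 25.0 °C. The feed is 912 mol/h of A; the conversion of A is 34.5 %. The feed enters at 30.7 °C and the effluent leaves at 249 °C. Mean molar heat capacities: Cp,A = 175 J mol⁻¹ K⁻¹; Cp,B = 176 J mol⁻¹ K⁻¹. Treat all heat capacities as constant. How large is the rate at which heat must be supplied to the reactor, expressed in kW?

Q_in = 8.70 kW

Extent of reaction ξ = 0.345 × 912 = 314.64 mol/h
Reaction term: ξ·ΔH°_rxn = 314.64 × -11.4 = -3586.9 kJ/h
Sensible, feed 30.7→25 °C: -909.72 kJ/h
Outlet flows (mol/h): A 597.36, B 314.64
Sensible, products 25→249 °C: 35821 kJ/h
Q = ΔH = 31324 kJ/h = 8.7012 kW
Heat supplied = 8.7012 kW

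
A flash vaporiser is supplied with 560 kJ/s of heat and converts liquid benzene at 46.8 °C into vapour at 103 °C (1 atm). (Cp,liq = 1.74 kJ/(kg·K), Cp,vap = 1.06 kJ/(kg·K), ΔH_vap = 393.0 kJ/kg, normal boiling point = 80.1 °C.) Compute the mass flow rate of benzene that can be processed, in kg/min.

Δh = 1.74×(80.1−46.8) + 393.0 + 1.06×(103−80.1) = 475.22 kJ/kg
Q = 560 kJ/s = 560 kJ/s = 33600 kJ/min
ṁ = Q/Δh = 33600 / 475.22 = 70.705 kg/min

ṁ = 70.7 kg/min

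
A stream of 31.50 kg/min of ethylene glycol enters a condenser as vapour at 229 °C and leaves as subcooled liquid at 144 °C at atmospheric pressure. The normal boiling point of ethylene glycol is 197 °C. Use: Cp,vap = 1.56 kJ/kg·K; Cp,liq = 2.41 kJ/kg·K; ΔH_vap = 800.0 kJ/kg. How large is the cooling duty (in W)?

vapour 229→197 °C: -49.92 kJ/kg
condensation at 197 °C: -800 kJ/kg
liquid 197→144 °C: -127.73 kJ/kg
Δh = -49.92 + -800 + -127.73 = -977.65 kJ/kg
Q = ṁ·Δh = 31.50 kg/min × -977.65 kJ/kg = -30796 kJ/min
|Q| = 513.27 kW = 513270 W

Q_c = 513000 W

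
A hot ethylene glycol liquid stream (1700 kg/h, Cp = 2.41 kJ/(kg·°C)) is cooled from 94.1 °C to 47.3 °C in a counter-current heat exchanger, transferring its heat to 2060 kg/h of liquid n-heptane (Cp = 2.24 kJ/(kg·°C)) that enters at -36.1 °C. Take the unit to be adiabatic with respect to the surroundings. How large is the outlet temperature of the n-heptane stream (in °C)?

T_c,out = 5.45 °C

Heat released by hot stream: Q = 1700 × 2.41 × (94.1 − 47.3) = 191740 kJ/h
Energy balance on cold side (adiabatic exchanger): Q = ṁ_c·Cp_c·(T_c,out − T_c,in)
T_c,out = -36.1 + 191740/(2060 × 2.24) = 5.4524 °C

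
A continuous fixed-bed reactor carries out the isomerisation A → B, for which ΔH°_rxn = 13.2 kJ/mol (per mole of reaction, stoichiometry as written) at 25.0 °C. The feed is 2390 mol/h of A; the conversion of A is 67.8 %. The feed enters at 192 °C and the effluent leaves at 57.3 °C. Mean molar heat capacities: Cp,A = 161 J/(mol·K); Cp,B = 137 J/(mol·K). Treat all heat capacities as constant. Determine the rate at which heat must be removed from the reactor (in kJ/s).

Extent of reaction ξ = 0.678 × 2390 = 1620.4 mol/h
Reaction term: ξ·ΔH°_rxn = 1620.4 × 13.2 = 21390 kJ/h
Sensible, feed 192→25 °C: -64260 kJ/h
Outlet flows (mol/h): A 769.58, B 1620.4
Sensible, products 25→57.3 °C: 11173 kJ/h
Q = ΔH = -31698 kJ/h = -8.8049 kW
Heat removed = 8.8049 kJ/s

Q_out = 8.80 kJ/s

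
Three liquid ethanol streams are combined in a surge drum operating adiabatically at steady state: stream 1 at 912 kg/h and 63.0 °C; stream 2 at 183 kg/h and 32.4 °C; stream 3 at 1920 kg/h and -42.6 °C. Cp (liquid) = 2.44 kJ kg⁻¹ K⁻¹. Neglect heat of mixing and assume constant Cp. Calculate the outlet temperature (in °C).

T_out = -6.11 °C

No heat crosses the boundary, so H_out = H_in.
T_out = Σ ṁᵢCp,ᵢTᵢ / Σ ṁᵢCp,ᵢ
      = -44913 / 7356.6 = -6.1051 °C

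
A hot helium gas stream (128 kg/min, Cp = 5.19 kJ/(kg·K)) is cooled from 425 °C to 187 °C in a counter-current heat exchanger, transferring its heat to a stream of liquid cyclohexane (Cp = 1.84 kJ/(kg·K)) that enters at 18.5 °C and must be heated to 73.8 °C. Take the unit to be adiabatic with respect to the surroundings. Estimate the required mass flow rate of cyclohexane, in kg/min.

ṁ_c = 1550 kg/min

Heat released by hot stream: Q = 128 × 5.19 × (425 − 187) = 158110 kJ/min
Energy balance on cold side (adiabatic exchanger): Q = ṁ_c·Cp_c·(T_c,out − T_c,in)
ṁ_c = 158110 / [1.84 × (73.8 − 18.5)] = 1553.9 kg/min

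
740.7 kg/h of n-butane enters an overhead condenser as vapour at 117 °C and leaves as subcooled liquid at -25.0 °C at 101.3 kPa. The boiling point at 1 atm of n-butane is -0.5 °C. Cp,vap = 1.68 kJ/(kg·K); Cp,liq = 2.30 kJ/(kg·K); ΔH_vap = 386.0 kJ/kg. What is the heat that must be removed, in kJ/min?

vapour 117→-0.5 °C: -197.4 kJ/kg
condensation at -0.5 °C: -386 kJ/kg
liquid -0.5→-25.0 °C: -56.35 kJ/kg
Δh = -197.4 + -386 + -56.35 = -639.75 kJ/kg
Q = ṁ·Δh = 740.7 kg/h × -639.75 kJ/kg = -473860 kJ/h
|Q| = 131.63 kW = 7897.7 kJ/min

Q_c = 7900 kJ/min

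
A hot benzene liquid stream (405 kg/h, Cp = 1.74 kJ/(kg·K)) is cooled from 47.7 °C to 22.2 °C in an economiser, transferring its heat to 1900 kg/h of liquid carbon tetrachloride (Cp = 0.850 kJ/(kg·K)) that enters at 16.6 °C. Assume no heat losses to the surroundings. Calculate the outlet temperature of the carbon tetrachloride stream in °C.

T_c,out = 27.7 °C

Heat released by hot stream: Q = 405 × 1.74 × (47.7 − 22.2) = 17970 kJ/h
Energy balance on cold side (adiabatic exchanger): Q = ṁ_c·Cp_c·(T_c,out − T_c,in)
T_c,out = 16.6 + 17970/(1900 × 0.850) = 27.727 °C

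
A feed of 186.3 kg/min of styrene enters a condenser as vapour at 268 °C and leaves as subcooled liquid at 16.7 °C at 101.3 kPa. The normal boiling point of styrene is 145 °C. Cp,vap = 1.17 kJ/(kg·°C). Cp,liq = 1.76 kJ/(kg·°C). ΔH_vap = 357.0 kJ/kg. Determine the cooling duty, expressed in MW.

Q_c = 2.26 MW

vapour 268→145 °C: -143.91 kJ/kg
condensation at 145 °C: -357 kJ/kg
liquid 145→16.7 °C: -225.81 kJ/kg
Δh = -143.91 + -357 + -225.81 = -726.72 kJ/kg
Q = ṁ·Δh = 186.3 kg/min × -726.72 kJ/kg = -135390 kJ/min
|Q| = 2256.5 kW = 2.2565 MW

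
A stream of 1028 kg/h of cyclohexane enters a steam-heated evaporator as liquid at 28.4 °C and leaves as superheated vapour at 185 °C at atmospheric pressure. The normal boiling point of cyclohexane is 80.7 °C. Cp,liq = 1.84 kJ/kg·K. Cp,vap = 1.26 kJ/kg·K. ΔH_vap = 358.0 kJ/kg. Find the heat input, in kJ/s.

Q = 167 kJ/s

liquid 28.4→80.7 °C: 96.232 kJ/kg
vaporisation at 80.7 °C: 358 kJ/kg
vapour 80.7→185 °C: 131.42 kJ/kg
Δh = 96.232 + 358 + 131.42 = 585.65 kJ/kg
Q = ṁ·Δh = 1028 kg/h × 585.65 kJ/kg = 602050 kJ/h
|Q| = 167.24 kW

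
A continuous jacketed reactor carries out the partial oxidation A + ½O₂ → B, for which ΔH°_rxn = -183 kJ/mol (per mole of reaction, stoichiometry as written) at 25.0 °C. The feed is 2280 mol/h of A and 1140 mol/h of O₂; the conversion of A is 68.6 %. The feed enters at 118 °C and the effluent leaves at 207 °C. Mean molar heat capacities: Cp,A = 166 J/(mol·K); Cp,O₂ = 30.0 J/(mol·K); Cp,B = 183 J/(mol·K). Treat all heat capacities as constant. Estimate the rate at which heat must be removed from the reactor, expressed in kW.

Q_out = 69.1 kW

Extent of reaction ξ = 0.686 × 2280 = 1564.1 mol/h
Reaction term: ξ·ΔH°_rxn = 1564.1 × -183 = -286230 kJ/h
Sensible, feed 118→25 °C: -38379 kJ/h
Outlet flows (mol/h): A 715.92, O₂ 357.96, B 1564.1
Sensible, products 25→207 °C: 75677 kJ/h
Q = ΔH = -248930 kJ/h = -69.147 kW
Heat removed = 69.147 kW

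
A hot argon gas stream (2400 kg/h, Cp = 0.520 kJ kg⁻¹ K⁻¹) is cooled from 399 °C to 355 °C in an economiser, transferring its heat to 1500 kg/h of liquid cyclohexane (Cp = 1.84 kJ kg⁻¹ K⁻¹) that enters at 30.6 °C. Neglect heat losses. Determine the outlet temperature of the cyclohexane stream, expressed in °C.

T_c,out = 50.5 °C

Heat released by hot stream: Q = 2400 × 0.520 × (399 − 355) = 54912 kJ/h
Energy balance on cold side (adiabatic exchanger): Q = ṁ_c·Cp_c·(T_c,out − T_c,in)
T_c,out = 30.6 + 54912/(1500 × 1.84) = 50.496 °C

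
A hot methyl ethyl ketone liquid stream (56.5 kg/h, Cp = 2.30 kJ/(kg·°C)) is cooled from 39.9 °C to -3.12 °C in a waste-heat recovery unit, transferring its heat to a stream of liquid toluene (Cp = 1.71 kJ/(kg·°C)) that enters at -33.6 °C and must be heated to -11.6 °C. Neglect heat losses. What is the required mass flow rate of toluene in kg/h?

Heat released by hot stream: Q = 56.5 × 2.30 × (39.9 − -3.12) = 5590.4 kJ/h
Energy balance on cold side (adiabatic exchanger): Q = ṁ_c·Cp_c·(T_c,out − T_c,in)
ṁ_c = 5590.4 / [1.71 × (-11.6 − -33.6)] = 148.6 kg/h

ṁ_c = 149 kg/h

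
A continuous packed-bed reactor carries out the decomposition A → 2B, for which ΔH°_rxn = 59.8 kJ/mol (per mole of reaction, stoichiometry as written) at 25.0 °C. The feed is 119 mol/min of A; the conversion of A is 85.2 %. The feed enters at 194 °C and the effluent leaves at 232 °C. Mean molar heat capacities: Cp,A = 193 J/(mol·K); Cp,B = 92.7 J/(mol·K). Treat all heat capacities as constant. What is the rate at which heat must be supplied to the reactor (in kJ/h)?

Extent of reaction ξ = 0.852 × 119 = 101.39 mol/min
Reaction term: ξ·ΔH°_rxn = 101.39 × 59.8 = 6063 kJ/min
Sensible, feed 194→25 °C: -3881.4 kJ/min
Outlet flows (mol/min): A 17.612, B 202.78
Sensible, products 25→232 °C: 4594.7 kJ/min
Q = ΔH = 6776.2 kJ/min = 112.94 kW
Heat supplied = 406570 kJ/h

Q_in = 407000 kJ/h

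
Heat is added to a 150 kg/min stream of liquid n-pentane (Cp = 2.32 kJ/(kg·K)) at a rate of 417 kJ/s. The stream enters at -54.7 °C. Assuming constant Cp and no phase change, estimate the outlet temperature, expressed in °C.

Q = 417 kJ/s = 25020 kJ/min
ΔT = Q/(ṁ·Cp) = 25020/(150×2.32) = 71.897 K
T_out = -54.7 + 71.897 = 17.197 °C

T_out = 17.2 °C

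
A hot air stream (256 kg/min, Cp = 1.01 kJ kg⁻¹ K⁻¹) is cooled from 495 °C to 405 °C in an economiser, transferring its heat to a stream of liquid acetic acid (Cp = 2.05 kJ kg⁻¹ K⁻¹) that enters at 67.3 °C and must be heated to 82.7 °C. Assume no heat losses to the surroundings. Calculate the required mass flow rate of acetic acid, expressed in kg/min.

Heat released by hot stream: Q = 256 × 1.01 × (495 − 405) = 23270 kJ/min
Energy balance on cold side (adiabatic exchanger): Q = ṁ_c·Cp_c·(T_c,out − T_c,in)
ṁ_c = 23270 / [2.05 × (82.7 − 67.3)] = 737.1 kg/min

ṁ_c = 737 kg/min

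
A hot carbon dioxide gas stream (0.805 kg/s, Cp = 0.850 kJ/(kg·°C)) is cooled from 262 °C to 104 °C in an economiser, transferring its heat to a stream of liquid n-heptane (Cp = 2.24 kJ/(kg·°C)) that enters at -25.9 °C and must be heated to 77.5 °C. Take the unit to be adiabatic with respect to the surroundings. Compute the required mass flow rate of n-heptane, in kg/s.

ṁ_c = 0.467 kg/s

Heat released by hot stream: Q = 0.805 × 0.850 × (262 − 104) = 108.11 kJ/s
Energy balance on cold side (adiabatic exchanger): Q = ṁ_c·Cp_c·(T_c,out − T_c,in)
ṁ_c = 108.11 / [2.24 × (77.5 − -25.9)] = 0.46677 kg/s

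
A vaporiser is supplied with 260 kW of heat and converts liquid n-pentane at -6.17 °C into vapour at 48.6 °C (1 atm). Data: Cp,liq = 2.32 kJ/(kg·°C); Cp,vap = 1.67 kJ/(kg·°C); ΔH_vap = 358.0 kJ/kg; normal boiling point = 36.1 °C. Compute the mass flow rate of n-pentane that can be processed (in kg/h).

ṁ = 1960 kg/h

Δh = 2.32×(36.1−-6.17) + 358.0 + 1.67×(48.6−36.1) = 476.94 kJ/kg
Q = 260 kW = 260 kJ/s = 936000 kJ/h
ṁ = Q/Δh = 936000 / 476.94 = 1962.5 kg/h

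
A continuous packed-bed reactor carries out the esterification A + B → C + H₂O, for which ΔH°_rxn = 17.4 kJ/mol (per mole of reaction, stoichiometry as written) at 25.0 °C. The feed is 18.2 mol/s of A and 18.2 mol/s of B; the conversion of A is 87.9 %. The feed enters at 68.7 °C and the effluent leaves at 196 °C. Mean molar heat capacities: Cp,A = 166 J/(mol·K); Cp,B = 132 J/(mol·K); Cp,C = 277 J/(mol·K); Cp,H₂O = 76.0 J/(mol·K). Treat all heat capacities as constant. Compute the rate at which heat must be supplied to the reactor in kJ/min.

Extent of reaction ξ = 0.879 × 18.2 = 15.998 mol/s
Reaction term: ξ·ΔH°_rxn = 15.998 × 17.4 = 278.36 kJ/s
Sensible, feed 68.7→25 °C: -237.01 kJ/s
Outlet flows (mol/s): A 2.2022, B 2.2022, C 15.998, H₂O 15.998
Sensible, products 25→196 °C: 1077.9 kJ/s
Q = ΔH = 1119.2 kJ/s = 1119.2 kW
Heat supplied = 67155 kJ/min

Q_in = 67200 kJ/min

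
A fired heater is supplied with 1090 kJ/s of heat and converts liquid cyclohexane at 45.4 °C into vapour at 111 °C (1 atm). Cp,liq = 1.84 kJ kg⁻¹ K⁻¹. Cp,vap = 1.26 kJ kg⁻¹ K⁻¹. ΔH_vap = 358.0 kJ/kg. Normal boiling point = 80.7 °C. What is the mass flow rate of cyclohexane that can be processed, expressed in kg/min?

Δh = 1.84×(80.7−45.4) + 358.0 + 1.26×(111−80.7) = 461.13 kJ/kg
Q = 1090 kJ/s = 1090 kJ/s = 65400 kJ/min
ṁ = Q/Δh = 65400 / 461.13 = 141.83 kg/min

ṁ = 142 kg/min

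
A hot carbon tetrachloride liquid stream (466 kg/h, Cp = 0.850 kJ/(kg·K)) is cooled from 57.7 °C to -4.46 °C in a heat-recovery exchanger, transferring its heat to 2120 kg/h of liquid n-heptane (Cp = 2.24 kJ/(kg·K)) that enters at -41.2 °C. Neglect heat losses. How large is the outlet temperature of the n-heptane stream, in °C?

T_c,out = -36.0 °C

Heat released by hot stream: Q = 466 × 0.850 × (57.7 − -4.46) = 24622 kJ/h
Energy balance on cold side (adiabatic exchanger): Q = ṁ_c·Cp_c·(T_c,out − T_c,in)
T_c,out = -41.2 + 24622/(2120 × 2.24) = -36.015 °C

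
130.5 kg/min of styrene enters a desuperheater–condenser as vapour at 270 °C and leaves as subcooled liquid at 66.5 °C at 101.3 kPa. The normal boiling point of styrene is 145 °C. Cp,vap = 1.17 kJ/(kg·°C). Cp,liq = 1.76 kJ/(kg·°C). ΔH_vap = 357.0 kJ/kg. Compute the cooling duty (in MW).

Q_c = 1.40 MW

vapour 270→145 °C: -146.25 kJ/kg
condensation at 145 °C: -357 kJ/kg
liquid 145→66.5 °C: -138.16 kJ/kg
Δh = -146.25 + -357 + -138.16 = -641.41 kJ/kg
Q = ṁ·Δh = 130.5 kg/min × -641.41 kJ/kg = -83704 kJ/min
|Q| = 1395.1 kW = 1.3951 MW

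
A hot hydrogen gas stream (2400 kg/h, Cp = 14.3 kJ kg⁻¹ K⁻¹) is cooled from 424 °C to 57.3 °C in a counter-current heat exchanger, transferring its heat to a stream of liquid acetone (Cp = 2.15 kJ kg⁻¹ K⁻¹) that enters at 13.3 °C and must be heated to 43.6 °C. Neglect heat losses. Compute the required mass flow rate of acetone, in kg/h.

ṁ_c = 193000 kg/h

Heat released by hot stream: Q = 2400 × 14.3 × (424 − 57.3) = 1.2585e+07 kJ/h
Energy balance on cold side (adiabatic exchanger): Q = ṁ_c·Cp_c·(T_c,out − T_c,in)
ṁ_c = 1.2585e+07 / [2.15 × (43.6 − 13.3)] = 193190 kg/h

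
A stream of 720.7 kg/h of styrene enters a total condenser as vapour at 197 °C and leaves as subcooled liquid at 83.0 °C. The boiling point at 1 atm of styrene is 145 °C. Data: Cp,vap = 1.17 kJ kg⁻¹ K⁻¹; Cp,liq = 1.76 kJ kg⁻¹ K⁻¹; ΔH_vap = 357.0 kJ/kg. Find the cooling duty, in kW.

vapour 197→145 °C: -60.84 kJ/kg
condensation at 145 °C: -357 kJ/kg
liquid 145→83.0 °C: -109.12 kJ/kg
Δh = -60.84 + -357 + -109.12 = -526.96 kJ/kg
Q = ṁ·Δh = 720.7 kg/h × -526.96 kJ/kg = -379780 kJ/h
|Q| = 105.49 kW

Q_c = 105 kW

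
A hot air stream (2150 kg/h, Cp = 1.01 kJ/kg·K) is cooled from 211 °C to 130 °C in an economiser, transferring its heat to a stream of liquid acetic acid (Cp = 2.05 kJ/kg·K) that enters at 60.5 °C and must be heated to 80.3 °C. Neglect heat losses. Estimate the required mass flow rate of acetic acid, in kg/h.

Heat released by hot stream: Q = 2150 × 1.01 × (211 − 130) = 175890 kJ/h
Energy balance on cold side (adiabatic exchanger): Q = ṁ_c·Cp_c·(T_c,out − T_c,in)
ṁ_c = 175890 / [2.05 × (80.3 − 60.5)] = 4333.4 kg/h

ṁ_c = 4330 kg/h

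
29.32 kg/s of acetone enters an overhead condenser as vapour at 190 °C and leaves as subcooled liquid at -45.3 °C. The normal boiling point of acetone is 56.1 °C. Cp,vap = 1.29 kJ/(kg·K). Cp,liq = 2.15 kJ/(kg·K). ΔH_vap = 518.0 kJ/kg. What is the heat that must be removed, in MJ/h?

vapour 190→56.1 °C: -172.73 kJ/kg
condensation at 56.1 °C: -518 kJ/kg
liquid 56.1→-45.3 °C: -218.01 kJ/kg
Δh = -172.73 + -518 + -218.01 = -908.74 kJ/kg
Q = ṁ·Δh = 29.32 kg/s × -908.74 kJ/kg = -26644 kJ/s
|Q| = 26644 kW = 95919 MJ/h

Q_c = 95900 MJ/h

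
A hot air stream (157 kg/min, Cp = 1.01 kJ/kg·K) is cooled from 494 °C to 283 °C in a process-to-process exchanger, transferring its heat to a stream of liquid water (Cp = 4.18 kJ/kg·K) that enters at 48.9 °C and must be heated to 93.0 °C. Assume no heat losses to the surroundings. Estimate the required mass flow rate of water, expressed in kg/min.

ṁ_c = 182 kg/min

Heat released by hot stream: Q = 157 × 1.01 × (494 − 283) = 33458 kJ/min
Energy balance on cold side (adiabatic exchanger): Q = ṁ_c·Cp_c·(T_c,out − T_c,in)
ṁ_c = 33458 / [4.18 × (93.0 − 48.9)] = 181.51 kg/min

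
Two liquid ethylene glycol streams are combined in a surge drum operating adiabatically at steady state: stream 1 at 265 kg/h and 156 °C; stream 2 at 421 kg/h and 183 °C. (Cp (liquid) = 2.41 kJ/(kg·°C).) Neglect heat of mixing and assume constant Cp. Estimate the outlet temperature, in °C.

No heat crosses the boundary, so H_out = H_in.
T_out = Σ ṁᵢCp,ᵢTᵢ / Σ ṁᵢCp,ᵢ
      = 285300 / 1653.3 = 172.57 °C

T_out = 173 °C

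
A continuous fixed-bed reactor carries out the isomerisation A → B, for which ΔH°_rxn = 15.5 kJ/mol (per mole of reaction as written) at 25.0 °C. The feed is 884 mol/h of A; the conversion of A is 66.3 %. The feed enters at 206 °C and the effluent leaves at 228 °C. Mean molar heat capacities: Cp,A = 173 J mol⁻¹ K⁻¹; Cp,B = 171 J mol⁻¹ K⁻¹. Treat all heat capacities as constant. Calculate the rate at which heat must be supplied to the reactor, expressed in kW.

Q_in = 3.39 kW

Extent of reaction ξ = 0.663 × 884 = 586.09 mol/h
Reaction term: ξ·ΔH°_rxn = 586.09 × 15.5 = 9084.4 kJ/h
Sensible, feed 206→25 °C: -27681 kJ/h
Outlet flows (mol/h): A 297.91, B 586.09
Sensible, products 25→228 °C: 30807 kJ/h
Q = ΔH = 12211 kJ/h = 3.3919 kW
Heat supplied = 3.3919 kW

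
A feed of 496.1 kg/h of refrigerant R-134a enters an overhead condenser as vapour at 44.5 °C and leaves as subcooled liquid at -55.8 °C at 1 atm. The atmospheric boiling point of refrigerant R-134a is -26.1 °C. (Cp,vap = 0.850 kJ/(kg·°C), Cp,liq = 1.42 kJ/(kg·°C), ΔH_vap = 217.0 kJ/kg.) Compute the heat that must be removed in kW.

vapour 44.5→-26.1 °C: -60.01 kJ/kg
condensation at -26.1 °C: -217 kJ/kg
liquid -26.1→-55.8 °C: -42.174 kJ/kg
Δh = -60.01 + -217 + -42.174 = -319.18 kJ/kg
Q = ṁ·Δh = 496.1 kg/h × -319.18 kJ/kg = -158350 kJ/h
|Q| = 43.985 kW

Q_c = 44.0 kW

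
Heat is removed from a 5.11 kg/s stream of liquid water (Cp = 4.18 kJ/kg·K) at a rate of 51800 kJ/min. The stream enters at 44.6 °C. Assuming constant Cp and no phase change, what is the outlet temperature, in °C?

Q = 51800 kJ/min = 863.33 kJ/s
ΔT = Q/(ṁ·Cp) = 863.33/(5.11×4.18) = 40.419 K
T_out = 44.6 − 40.419 = 4.1814 °C

T_out = 4.18 °C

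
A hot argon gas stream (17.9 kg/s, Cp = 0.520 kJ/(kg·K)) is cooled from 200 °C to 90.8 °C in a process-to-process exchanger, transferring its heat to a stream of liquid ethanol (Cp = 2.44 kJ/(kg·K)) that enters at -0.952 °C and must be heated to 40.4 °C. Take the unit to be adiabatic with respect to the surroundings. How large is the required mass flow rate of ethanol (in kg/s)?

ṁ_c = 10.1 kg/s

Heat released by hot stream: Q = 17.9 × 0.520 × (200 − 90.8) = 1016.4 kJ/s
Energy balance on cold side (adiabatic exchanger): Q = ṁ_c·Cp_c·(T_c,out − T_c,in)
ṁ_c = 1016.4 / [2.44 × (40.4 − -0.952)] = 10.074 kg/s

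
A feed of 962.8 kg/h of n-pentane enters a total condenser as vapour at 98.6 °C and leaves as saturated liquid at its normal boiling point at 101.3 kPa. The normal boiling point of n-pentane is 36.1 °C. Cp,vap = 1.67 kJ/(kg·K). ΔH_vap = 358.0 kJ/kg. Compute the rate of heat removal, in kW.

Q_c = 124 kW

vapour 98.6→36.1 °C: -104.37 kJ/kg
condensation at 36.1 °C: -358 kJ/kg
Δh = -104.37 + -358 = -462.38 kJ/kg
Q = ṁ·Δh = 962.8 kg/h × -462.38 kJ/kg = -445170 kJ/h
|Q| = 123.66 kW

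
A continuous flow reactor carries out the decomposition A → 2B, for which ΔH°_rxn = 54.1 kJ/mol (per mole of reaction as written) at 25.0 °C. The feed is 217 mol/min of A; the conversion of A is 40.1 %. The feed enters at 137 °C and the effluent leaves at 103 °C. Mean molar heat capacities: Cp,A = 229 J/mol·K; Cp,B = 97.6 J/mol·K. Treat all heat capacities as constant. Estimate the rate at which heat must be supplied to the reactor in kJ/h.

Extent of reaction ξ = 0.401 × 217 = 87.017 mol/min
Reaction term: ξ·ΔH°_rxn = 87.017 × 54.1 = 4707.6 kJ/min
Sensible, feed 137→25 °C: -5565.6 kJ/min
Outlet flows (mol/min): A 129.98, B 174.03
Sensible, products 25→103 °C: 3646.6 kJ/min
Q = ΔH = 2788.6 kJ/min = 46.477 kW
Heat supplied = 167320 kJ/h

Q_in = 167000 kJ/h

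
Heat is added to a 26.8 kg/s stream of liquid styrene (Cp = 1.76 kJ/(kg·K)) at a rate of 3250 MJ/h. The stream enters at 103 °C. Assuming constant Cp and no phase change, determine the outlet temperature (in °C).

T_out = 122 °C

Q = 3250 MJ/h = 902.78 kJ/s
ΔT = Q/(ṁ·Cp) = 902.78/(26.8×1.76) = 19.14 K
T_out = 103 + 19.14 = 122.14 °C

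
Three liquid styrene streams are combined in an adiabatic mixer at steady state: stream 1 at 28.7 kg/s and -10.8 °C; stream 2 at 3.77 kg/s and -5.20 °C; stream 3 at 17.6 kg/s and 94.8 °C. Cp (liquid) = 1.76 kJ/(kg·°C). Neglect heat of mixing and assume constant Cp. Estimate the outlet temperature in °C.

T_out = 26.7 °C

Adiabatic, steady state ⇒ Σ ṁᵢCp,ᵢ(T_out − Tᵢ) = 0
T_out = Σ ṁᵢCp,ᵢTᵢ / Σ ṁᵢCp,ᵢ
      = 2356.5 / 88.123 = 26.741 °C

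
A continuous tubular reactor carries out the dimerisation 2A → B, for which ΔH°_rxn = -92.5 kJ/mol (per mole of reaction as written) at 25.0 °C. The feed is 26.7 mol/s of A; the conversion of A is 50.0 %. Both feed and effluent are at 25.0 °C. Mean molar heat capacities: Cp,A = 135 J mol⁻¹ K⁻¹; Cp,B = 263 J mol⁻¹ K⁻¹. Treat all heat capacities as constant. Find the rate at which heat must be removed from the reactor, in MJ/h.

Q_out = 2220 MJ/h

Extent of reaction ξ = 0.500 × 26.7 / 2 = 6.675 mol/s
Reaction term: ξ·ΔH°_rxn = 6.675 × -92.5 = -617.44 kJ/s
Q = ΔH = -617.44 kJ/s = -617.44 kW
Heat removed = 2222.8 MJ/h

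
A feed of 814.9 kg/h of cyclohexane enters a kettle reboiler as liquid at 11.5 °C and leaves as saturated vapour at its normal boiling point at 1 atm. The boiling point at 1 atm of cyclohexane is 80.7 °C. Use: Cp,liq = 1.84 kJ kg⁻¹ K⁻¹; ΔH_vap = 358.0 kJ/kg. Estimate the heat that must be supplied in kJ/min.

liquid 11.5→80.7 °C: 127.33 kJ/kg
vaporisation at 80.7 °C: 358 kJ/kg
Δh = 127.33 + 358 = 485.33 kJ/kg
Q = ṁ·Δh = 814.9 kg/h × 485.33 kJ/kg = 395490 kJ/h
|Q| = 109.86 kW = 6591.6 kJ/min

Q = 6590 kJ/min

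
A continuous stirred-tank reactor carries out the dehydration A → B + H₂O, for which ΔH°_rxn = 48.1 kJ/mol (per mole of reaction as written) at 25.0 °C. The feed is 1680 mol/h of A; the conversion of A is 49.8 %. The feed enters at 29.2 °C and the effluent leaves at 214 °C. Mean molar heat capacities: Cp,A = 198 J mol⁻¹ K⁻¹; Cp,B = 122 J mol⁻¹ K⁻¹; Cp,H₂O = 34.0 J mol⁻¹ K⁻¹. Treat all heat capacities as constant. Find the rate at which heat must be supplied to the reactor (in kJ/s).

Q_in = 26.4 kJ/s

Extent of reaction ξ = 0.498 × 1680 = 836.64 mol/h
Reaction term: ξ·ΔH°_rxn = 836.64 × 48.1 = 40242 kJ/h
Sensible, feed 29.2→25 °C: -1397.1 kJ/h
Outlet flows (mol/h): A 843.36, B 836.64, H₂O 836.64
Sensible, products 25→214 °C: 56228 kJ/h
Q = ΔH = 95073 kJ/h = 26.409 kW
Heat supplied = 26.409 kJ/s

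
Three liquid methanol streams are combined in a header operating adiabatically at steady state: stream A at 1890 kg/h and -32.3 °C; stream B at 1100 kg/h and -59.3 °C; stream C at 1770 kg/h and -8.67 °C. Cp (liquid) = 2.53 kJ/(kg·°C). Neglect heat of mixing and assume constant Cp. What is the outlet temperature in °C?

Adiabatic, steady state ⇒ Σ ṁᵢCp,ᵢ(T_out − Tᵢ) = 0
Σ ṁᵢCp,ᵢTᵢ = 1890×2.53×-32.3 + 1100×2.53×-59.3 + 1770×2.53×-8.67 = -358310
Σ ṁᵢCp,ᵢ = 1890×2.53 + 1100×2.53 + 1770×2.53 = 12043
T_out = -358310 / 12043 = -29.753 °C

T_out = -29.8 °C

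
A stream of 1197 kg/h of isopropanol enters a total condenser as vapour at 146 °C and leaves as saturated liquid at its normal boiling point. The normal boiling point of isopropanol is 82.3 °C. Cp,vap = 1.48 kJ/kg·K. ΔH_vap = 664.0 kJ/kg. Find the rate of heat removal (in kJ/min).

Q_c = 15100 kJ/min

vapour 146→82.3 °C: -94.276 kJ/kg
condensation at 82.3 °C: -664 kJ/kg
Δh = -94.276 + -664 = -758.28 kJ/kg
Q = ṁ·Δh = 1197 kg/h × -758.28 kJ/kg = -907660 kJ/h
|Q| = 252.13 kW = 15128 kJ/min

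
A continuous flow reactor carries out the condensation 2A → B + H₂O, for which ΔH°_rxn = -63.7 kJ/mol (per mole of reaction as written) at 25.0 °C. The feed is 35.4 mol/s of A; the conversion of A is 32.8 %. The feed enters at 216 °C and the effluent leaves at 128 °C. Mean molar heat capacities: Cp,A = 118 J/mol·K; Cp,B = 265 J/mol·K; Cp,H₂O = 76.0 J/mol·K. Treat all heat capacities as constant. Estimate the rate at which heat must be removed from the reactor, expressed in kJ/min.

Extent of reaction ξ = 0.328 × 35.4 / 2 = 5.8056 mol/s
Reaction term: ξ·ΔH°_rxn = 5.8056 × -63.7 = -369.82 kJ/s
Sensible, feed 216→25 °C: -797.85 kJ/s
Outlet flows (mol/s): A 23.789, B 5.8056, H₂O 5.8056
Sensible, products 25→128 °C: 493.04 kJ/s
Q = ΔH = -674.62 kJ/s = -674.62 kW
Heat removed = 40477 kJ/min

Q_out = 40500 kJ/min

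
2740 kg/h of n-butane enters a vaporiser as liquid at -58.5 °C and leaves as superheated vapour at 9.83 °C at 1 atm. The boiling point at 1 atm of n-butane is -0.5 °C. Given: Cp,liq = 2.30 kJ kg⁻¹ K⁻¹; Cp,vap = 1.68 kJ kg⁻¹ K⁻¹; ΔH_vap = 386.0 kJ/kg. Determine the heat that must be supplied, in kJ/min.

Q = 24500 kJ/min

liquid -58.5→-0.5 °C: 133.4 kJ/kg
vaporisation at -0.5 °C: 386 kJ/kg
vapour -0.5→9.83 °C: 17.354 kJ/kg
Δh = 133.4 + 386 + 17.354 = 536.75 kJ/kg
Q = ṁ·Δh = 2740 kg/h × 536.75 kJ/kg = 1.4707e+06 kJ/h
|Q| = 408.53 kW = 24512 kJ/min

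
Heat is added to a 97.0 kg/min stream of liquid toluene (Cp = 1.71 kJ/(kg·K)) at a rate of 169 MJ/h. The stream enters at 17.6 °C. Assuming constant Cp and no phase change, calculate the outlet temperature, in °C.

Q = 169 MJ/h = 2816.7 kJ/min
ΔT = Q/(ṁ·Cp) = 2816.7/(97.0×1.71) = 16.981 K
T_out = 17.6 + 16.981 = 34.581 °C

T_out = 34.6 °C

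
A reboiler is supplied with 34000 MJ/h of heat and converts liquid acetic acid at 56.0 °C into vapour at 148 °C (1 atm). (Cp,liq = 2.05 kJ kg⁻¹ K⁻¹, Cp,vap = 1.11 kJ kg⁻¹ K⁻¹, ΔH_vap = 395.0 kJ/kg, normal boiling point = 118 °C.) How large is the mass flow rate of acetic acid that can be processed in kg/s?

Δh = 2.05×(118−56.0) + 395.0 + 1.11×(148−118) = 555.4 kJ/kg
Q = 34000 MJ/h = 9444.4 kJ/s = 9444.4 kJ/s
ṁ = Q/Δh = 9444.4 / 555.4 = 17.005 kg/s

ṁ = 17.0 kg/s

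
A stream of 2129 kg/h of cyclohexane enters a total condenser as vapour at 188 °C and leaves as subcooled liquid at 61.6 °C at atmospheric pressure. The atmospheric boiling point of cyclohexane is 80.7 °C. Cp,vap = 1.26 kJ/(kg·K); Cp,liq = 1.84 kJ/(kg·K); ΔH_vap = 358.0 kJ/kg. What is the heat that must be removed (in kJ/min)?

vapour 188→80.7 °C: -135.2 kJ/kg
condensation at 80.7 °C: -358 kJ/kg
liquid 80.7→61.6 °C: -35.144 kJ/kg
Δh = -135.2 + -358 + -35.144 = -528.34 kJ/kg
Q = ṁ·Δh = 2129 kg/h × -528.34 kJ/kg = -1.1248e+06 kJ/h
|Q| = 312.46 kW = 18747 kJ/min

Q_c = 18700 kJ/min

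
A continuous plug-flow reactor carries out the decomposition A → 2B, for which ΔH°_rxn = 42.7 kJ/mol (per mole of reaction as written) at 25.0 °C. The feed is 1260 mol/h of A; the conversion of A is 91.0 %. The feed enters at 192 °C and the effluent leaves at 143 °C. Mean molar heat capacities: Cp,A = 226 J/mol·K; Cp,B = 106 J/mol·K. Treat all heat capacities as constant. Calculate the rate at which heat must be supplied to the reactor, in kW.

Extent of reaction ξ = 0.910 × 1260 = 1146.6 mol/h
Reaction term: ξ·ΔH°_rxn = 1146.6 × 42.7 = 48960 kJ/h
Sensible, feed 192→25 °C: -47555 kJ/h
Outlet flows (mol/h): A 113.4, B 2293.2
Sensible, products 25→143 °C: 31707 kJ/h
Q = ΔH = 33112 kJ/h = 9.1979 kW
Heat supplied = 9.1979 kW

Q_in = 9.20 kW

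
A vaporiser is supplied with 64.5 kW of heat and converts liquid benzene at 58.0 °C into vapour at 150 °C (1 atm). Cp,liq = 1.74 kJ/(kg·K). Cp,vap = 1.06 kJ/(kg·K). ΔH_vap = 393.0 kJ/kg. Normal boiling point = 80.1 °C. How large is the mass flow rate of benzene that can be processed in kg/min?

ṁ = 7.66 kg/min

Δh = 1.74×(80.1−58.0) + 393.0 + 1.06×(150−80.1) = 505.55 kJ/kg
Q = 64.5 kW = 64.5 kJ/s = 3870 kJ/min
ṁ = Q/Δh = 3870 / 505.55 = 7.6551 kg/min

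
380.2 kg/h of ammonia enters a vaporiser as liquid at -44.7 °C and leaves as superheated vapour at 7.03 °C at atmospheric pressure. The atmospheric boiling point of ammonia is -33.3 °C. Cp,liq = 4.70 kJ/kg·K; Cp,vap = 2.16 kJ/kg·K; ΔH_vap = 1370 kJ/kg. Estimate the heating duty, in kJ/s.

Q = 160 kJ/s

liquid -44.7→-33.3 °C: 53.58 kJ/kg
vaporisation at -33.3 °C: 1370 kJ/kg
vapour -33.3→7.03 °C: 87.113 kJ/kg
Δh = 53.58 + 1370 + 87.113 = 1510.7 kJ/kg
Q = ṁ·Δh = 380.2 kg/h × 1510.7 kJ/kg = 574370 kJ/h
|Q| = 159.55 kW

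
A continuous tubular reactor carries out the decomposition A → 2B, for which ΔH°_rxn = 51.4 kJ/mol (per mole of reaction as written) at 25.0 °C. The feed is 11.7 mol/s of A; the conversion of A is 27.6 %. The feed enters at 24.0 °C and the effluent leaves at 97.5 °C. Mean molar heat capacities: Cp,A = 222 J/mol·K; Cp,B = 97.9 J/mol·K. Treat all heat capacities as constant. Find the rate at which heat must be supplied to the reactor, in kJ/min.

Extent of reaction ξ = 0.276 × 11.7 = 3.2292 mol/s
Reaction term: ξ·ΔH°_rxn = 3.2292 × 51.4 = 165.98 kJ/s
Sensible, feed 24.0→25 °C: 2.5974 kJ/s
Outlet flows (mol/s): A 8.4708, B 6.4584
Sensible, products 25→97.5 °C: 182.18 kJ/s
Q = ΔH = 350.76 kJ/s = 350.76 kW
Heat supplied = 21045 kJ/min

Q_in = 21000 kJ/min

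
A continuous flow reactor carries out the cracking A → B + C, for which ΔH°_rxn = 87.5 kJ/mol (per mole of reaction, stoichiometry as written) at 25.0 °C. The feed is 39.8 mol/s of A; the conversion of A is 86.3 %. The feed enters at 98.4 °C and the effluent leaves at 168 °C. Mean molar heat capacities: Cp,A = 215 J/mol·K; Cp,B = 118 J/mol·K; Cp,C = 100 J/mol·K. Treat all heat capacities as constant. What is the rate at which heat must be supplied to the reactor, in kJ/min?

Q_in = 217000 kJ/min

Extent of reaction ξ = 0.863 × 39.8 = 34.347 mol/s
Reaction term: ξ·ΔH°_rxn = 34.347 × 87.5 = 3005.4 kJ/s
Sensible, feed 98.4→25 °C: -628.08 kJ/s
Outlet flows (mol/s): A 5.4526, B 34.347, C 34.347
Sensible, products 25→168 °C: 1238.4 kJ/s
Q = ΔH = 3615.7 kJ/s = 3615.7 kW
Heat supplied = 216940 kJ/min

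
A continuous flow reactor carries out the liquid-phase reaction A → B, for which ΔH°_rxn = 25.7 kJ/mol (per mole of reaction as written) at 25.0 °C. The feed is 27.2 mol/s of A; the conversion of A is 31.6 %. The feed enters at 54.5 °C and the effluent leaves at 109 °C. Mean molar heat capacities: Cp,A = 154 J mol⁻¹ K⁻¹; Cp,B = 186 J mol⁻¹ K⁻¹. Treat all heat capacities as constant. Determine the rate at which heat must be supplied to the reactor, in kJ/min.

Q_in = 28300 kJ/min

Extent of reaction ξ = 0.316 × 27.2 = 8.5952 mol/s
Reaction term: ξ·ΔH°_rxn = 8.5952 × 25.7 = 220.9 kJ/s
Sensible, feed 54.5→25 °C: -123.57 kJ/s
Outlet flows (mol/s): A 18.605, B 8.5952
Sensible, products 25→109 °C: 374.96 kJ/s
Q = ΔH = 472.29 kJ/s = 472.29 kW
Heat supplied = 28337 kJ/min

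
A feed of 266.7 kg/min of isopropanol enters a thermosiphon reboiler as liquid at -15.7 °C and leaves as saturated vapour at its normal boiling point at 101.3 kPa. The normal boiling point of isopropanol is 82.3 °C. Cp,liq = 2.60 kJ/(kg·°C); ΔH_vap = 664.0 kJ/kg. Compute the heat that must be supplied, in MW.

liquid -15.7→82.3 °C: 254.8 kJ/kg
vaporisation at 82.3 °C: 664 kJ/kg
Δh = 254.8 + 664 = 918.8 kJ/kg
Q = ṁ·Δh = 266.7 kg/min × 918.8 kJ/kg = 245040 kJ/min
|Q| = 4084.1 kW = 4.0841 MW

Q = 4.08 MW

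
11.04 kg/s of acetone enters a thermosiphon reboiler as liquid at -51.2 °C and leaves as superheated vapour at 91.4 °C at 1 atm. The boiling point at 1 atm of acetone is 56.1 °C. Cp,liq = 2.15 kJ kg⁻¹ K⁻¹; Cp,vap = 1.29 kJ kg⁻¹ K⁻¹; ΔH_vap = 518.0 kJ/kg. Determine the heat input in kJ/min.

liquid -51.2→56.1 °C: 230.7 kJ/kg
vaporisation at 56.1 °C: 518 kJ/kg
vapour 56.1→91.4 °C: 45.537 kJ/kg
Δh = 230.7 + 518 + 45.537 = 794.23 kJ/kg
Q = ṁ·Δh = 11.04 kg/s × 794.23 kJ/kg = 8768.3 kJ/s
|Q| = 8768.3 kW = 526100 kJ/min

Q = 526000 kJ/min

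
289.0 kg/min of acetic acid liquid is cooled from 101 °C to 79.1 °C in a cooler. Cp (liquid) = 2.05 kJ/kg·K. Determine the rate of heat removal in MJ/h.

Q = ṁ·Cp·ΔT = 289.0 × 2.05 × (79.1 − 101) = -12975 kJ/min
Converting: 12975 / 60 s = 216.24 kW
Cooling duty = 778.48 MJ/h

Q_c = 778 MJ/h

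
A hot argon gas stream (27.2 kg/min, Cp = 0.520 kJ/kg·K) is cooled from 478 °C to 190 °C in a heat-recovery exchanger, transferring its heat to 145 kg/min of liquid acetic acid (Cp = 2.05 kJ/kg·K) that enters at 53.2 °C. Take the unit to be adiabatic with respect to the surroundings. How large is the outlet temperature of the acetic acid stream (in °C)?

Heat released by hot stream: Q = 27.2 × 0.520 × (478 − 190) = 4073.5 kJ/min
Energy balance on cold side (adiabatic exchanger): Q = ṁ_c·Cp_c·(T_c,out − T_c,in)
T_c,out = 53.2 + 4073.5/(145 × 2.05) = 66.904 °C

T_c,out = 66.9 °C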